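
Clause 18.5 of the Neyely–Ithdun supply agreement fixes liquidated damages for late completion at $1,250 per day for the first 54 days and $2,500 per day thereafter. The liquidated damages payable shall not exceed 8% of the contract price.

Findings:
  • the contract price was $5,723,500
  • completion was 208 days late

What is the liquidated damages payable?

First 54 days: 54 × $1,250 = $67,500
Remaining days: (208 − 54) × $2,500 = $385,000
Accrued per-day damages: $67,500 + $385,000 = $452,500
Cap: 8% of $5,723,500 = $457,880
Cap at $457,880: $452,500 is within the cap, no reduction.

$452,500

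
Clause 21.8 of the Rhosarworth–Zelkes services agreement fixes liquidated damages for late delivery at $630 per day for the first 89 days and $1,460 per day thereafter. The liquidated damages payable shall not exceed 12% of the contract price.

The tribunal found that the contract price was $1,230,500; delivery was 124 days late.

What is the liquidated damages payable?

$107,170

First 89 days: 89 × $630 = $56,070
Remaining days: (124 − 89) × $1,460 = $51,100
Accrued per-day damages: $56,070 + $51,100 = $107,170
Cap: 12% of $1,230,500 = $147,660
Cap at $147,660: $107,170 is within the cap, no reduction.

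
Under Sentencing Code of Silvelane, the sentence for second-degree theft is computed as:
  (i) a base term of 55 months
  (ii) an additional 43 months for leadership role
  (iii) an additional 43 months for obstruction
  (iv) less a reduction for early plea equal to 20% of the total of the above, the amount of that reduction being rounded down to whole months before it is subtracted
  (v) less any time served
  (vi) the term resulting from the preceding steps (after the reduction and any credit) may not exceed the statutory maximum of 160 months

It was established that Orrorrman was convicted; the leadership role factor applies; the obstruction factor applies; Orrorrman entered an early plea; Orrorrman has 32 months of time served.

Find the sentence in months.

81 months

Leadership role enhancement: +43 months
Obstruction enhancement: +43 months
Adjusted term: 55 months + 43 months + 43 months = 141 months
Early plea reduction: 20% of 141 months = 28 months (rounded down)
After reduction: 141 − 28 = 113 months
Less time served: 113 months − 32 months = 81 months
Cap at 160 months: 81 months is within the cap, no reduction.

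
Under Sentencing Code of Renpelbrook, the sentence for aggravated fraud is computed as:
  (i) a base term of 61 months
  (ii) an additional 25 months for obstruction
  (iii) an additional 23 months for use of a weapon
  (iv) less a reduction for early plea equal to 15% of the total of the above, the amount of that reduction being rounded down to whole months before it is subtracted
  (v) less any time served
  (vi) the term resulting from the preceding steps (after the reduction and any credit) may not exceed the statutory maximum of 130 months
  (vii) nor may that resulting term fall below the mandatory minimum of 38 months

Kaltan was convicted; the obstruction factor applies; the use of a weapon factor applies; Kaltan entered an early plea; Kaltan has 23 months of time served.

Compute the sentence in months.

Obstruction enhancement: +25 months
Use of a weapon enhancement: +23 months
Adjusted term: 61 months + 25 months + 23 months = 109 months
Early plea reduction: 15% of 109 months = 16 months (rounded down)
After reduction: 109 − 16 = 93 months
Less time served: 93 months − 23 months = 70 months
Cap at 130 months: 70 months is within the cap, no reduction.
Minimum 38 months: 70 months meets the minimum, no increase.

Sentence: 70 months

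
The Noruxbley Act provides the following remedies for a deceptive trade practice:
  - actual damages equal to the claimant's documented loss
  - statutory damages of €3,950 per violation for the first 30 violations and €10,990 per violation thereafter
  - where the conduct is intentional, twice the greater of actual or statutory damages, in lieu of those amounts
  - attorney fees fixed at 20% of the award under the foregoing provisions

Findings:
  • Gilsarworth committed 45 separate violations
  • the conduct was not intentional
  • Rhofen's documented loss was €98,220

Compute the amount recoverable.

€457,884

First 30 violations: 30 × €3,950 = €118,500
Remaining violations: (45 − 30) × €10,990 = €164,850
Statutory damages: €118,500 + €164,850 = €283,350
Conduct not intentional: the in-lieu enhancement does not apply.
Actual plus statutory damages: €98,220 + €283,350 = €381,570
Attorney fees: 20% of €381,570 = €76,314
Total recovery: €381,570 + €76,314 = €457,884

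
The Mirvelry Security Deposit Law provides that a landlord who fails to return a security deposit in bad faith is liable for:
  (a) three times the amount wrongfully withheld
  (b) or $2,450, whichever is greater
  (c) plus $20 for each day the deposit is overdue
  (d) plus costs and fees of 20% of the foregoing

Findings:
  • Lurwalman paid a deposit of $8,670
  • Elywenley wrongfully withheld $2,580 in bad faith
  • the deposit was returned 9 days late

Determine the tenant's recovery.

$9,504

Trebled: 3 × $2,580 = $7,740
Minimum $2,450: $7,740 meets the minimum, no increase.
Late-return penalty: 9 × $20 = $180
Damages plus late penalty: $7,740 + $180 = $7,920
Costs and fees: 20% of $7,920 = $1,584
Total recovery: $7,920 + $1,584 = $9,504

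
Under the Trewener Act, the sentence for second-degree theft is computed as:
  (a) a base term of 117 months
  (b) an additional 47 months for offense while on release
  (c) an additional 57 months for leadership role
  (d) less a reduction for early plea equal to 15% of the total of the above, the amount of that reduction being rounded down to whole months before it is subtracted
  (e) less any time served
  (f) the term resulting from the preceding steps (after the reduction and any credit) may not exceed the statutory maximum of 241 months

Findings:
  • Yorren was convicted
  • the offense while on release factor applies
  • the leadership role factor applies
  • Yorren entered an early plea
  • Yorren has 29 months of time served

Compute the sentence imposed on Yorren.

159 months

Offense while on release enhancement: +47 months
Leadership role enhancement: +57 months
Adjusted term: 117 months + 47 months + 57 months = 221 months
Early plea reduction: 15% of 221 months = 33 months (rounded down)
After reduction: 221 − 33 = 188 months
Less time served: 188 months − 29 months = 159 months
Cap at 241 months: 159 months is within the cap, no reduction.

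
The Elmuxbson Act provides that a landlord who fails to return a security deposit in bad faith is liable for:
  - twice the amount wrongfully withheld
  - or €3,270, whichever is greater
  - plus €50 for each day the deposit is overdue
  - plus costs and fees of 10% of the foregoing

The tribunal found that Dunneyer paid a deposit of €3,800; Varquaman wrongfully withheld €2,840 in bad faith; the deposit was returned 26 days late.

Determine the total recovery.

Recovery: €7,678

Doubled: 2 × €2,840 = €5,680
Minimum €3,270: €5,680 meets the minimum, no increase.
Late-return penalty: 26 × €50 = €1,300
Damages plus late penalty: €5,680 + €1,300 = €6,980
Costs and fees: 10% of €6,980 = €698
Total recovery: €6,980 + €698 = €7,678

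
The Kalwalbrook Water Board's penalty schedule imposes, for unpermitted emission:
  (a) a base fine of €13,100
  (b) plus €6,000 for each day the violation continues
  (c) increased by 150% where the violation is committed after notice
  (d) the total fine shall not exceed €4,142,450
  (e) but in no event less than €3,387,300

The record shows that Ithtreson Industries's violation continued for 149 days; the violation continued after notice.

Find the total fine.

Per-day component: 149 × €6,000 = €894,000
Base plus per-day: €13,100 + €894,000 = €907,100
Enhancement: 150% of €907,100 = €1,360,650
Enhanced fine: €907,100 + €1,360,650 = €2,267,750
Cap at €4,142,450: €2,267,750 is within the cap, no reduction.
Minimum €3,387,300: €2,267,750 is below the minimum → €3,387,300

Civil penalty: €3,387,300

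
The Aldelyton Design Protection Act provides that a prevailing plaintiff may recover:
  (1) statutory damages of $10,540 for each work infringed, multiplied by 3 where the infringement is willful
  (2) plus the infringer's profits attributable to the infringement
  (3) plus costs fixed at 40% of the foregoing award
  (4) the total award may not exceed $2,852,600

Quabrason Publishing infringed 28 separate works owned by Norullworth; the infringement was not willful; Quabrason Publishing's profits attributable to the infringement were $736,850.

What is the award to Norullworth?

Statutory damages: 28 × $10,540 = $295,120
Infringement not willful: no ×3 enhancement.
Combined award: $295,120 + $736,850 = $1,031,970
Costs: 40% of $1,031,970 = $412,788
Award plus costs: $1,031,970 + $412,788 = $1,444,758
Cap at $2,852,600: $1,444,758 is within the cap, no reduction.

$1,444,758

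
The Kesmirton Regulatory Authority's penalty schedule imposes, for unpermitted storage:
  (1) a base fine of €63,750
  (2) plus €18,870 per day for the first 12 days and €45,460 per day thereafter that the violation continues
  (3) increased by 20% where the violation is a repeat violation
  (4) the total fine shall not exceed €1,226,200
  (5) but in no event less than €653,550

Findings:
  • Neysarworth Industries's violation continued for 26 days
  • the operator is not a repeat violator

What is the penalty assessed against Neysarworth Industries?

First 12 days: 12 × €18,870 = €226,440
Remaining days: (26 − 12) × €45,460 = €636,440
Per-day component: €226,440 + €636,440 = €862,880
Base plus per-day: €63,750 + €862,880 = €926,630
The operator is not a repeat violator: no 20% increase.
Cap at €1,226,200: €926,630 is within the cap, no reduction.
Minimum €653,550: €926,630 meets the minimum, no increase.

Civil penalty: €926,630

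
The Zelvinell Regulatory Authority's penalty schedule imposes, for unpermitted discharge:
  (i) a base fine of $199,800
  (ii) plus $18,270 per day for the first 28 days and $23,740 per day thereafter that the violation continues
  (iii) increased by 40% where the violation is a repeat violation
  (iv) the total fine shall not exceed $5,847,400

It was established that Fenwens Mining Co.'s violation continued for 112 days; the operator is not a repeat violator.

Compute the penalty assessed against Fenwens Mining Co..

First 28 days: 28 × $18,270 = $511,560
Remaining days: (112 − 28) × $23,740 = $1,994,160
Per-day component: $511,560 + $1,994,160 = $2,505,720
Base plus per-day: $199,800 + $2,505,720 = $2,705,520
The operator is not a repeat violator: no 40% increase.
Cap at $5,847,400: $2,705,520 is within the cap, no reduction.

$2,705,520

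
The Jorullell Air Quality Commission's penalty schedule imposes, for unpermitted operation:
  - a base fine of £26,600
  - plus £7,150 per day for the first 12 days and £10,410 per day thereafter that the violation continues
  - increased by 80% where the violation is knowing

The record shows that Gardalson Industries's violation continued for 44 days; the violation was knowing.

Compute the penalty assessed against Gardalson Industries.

First 12 days: 12 × £7,150 = £85,800
Remaining days: (44 − 12) × £10,410 = £333,120
Per-day component: £85,800 + £333,120 = £418,920
Base plus per-day: £26,600 + £418,920 = £445,520
Enhancement: 80% of £445,520 = £356,416
Enhanced fine: £445,520 + £356,416 = £801,936

£801,936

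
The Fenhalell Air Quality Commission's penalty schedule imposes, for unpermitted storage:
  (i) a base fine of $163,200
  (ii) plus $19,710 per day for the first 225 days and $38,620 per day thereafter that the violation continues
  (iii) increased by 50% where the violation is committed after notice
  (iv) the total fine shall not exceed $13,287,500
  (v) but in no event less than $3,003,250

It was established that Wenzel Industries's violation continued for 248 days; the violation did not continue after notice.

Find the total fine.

First 225 days: 225 × $19,710 = $4,434,750
Remaining days: (248 − 225) × $38,620 = $888,260
Per-day component: $4,434,750 + $888,260 = $5,323,010
Base plus per-day: $163,200 + $5,323,010 = $5,486,210
The violation did not continue after notice: no 50% increase.
Cap at $13,287,500: $5,486,210 is within the cap, no reduction.
Minimum $3,003,250: $5,486,210 meets the minimum, no increase.

$5,486,210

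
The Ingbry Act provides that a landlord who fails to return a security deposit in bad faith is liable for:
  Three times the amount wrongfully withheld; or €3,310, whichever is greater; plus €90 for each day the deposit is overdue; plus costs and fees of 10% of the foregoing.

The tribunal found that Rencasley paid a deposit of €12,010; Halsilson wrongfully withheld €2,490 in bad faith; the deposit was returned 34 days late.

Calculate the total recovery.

Trebled: 3 × €2,490 = €7,470
Minimum €3,310: €7,470 meets the minimum, no increase.
Late-return penalty: 34 × €90 = €3,060
Damages plus late penalty: €7,470 + €3,060 = €10,530
Costs and fees: 10% of €10,530 = €1,053
Total recovery: €10,530 + €1,053 = €11,583

€11,583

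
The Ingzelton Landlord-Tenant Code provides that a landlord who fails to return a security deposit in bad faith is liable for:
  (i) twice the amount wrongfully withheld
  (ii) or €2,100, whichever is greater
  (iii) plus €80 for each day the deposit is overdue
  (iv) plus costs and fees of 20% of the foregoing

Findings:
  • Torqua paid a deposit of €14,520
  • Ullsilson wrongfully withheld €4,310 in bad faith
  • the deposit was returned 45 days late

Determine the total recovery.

€14,664

Doubled: 2 × €4,310 = €8,620
Minimum €2,100: €8,620 meets the minimum, no increase.
Late-return penalty: 45 × €80 = €3,600
Damages plus late penalty: €8,620 + €3,600 = €12,220
Costs and fees: 20% of €12,220 = €2,444
Total recovery: €12,220 + €2,444 = €14,664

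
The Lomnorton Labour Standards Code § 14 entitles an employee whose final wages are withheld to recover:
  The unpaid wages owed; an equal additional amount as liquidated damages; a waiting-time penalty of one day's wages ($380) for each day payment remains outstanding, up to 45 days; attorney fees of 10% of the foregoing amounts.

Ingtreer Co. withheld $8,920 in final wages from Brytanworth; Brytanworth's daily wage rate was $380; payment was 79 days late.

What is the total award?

$38,434

Liquidated damages (equal amount): $8,920
Penalty days: min(79, 45) = 45
Waiting-time penalty: 45 × $380 = $17,100
Subtotal: $8,920 + $8,920 + $17,100 = $34,940
Attorney fees: 10% of $34,940 = $3,494
Total award: $34,940 + $3,494 = $38,434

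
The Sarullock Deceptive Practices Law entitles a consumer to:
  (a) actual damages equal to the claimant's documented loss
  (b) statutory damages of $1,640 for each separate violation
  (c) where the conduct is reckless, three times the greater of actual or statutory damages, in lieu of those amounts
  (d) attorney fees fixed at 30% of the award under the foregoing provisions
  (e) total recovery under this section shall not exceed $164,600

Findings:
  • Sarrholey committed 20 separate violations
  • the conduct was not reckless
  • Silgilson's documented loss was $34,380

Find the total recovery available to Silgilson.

Statutory damages: 20 × $1,640 = $32,800
Conduct not reckless: the in-lieu enhancement does not apply.
Actual plus statutory damages: $34,380 + $32,800 = $67,180
Attorney fees: 30% of $67,180 = $20,154
Total before cap: $67,180 + $20,154 = $87,334
Cap at $164,600: $87,334 is within the cap, no reduction.

$87,334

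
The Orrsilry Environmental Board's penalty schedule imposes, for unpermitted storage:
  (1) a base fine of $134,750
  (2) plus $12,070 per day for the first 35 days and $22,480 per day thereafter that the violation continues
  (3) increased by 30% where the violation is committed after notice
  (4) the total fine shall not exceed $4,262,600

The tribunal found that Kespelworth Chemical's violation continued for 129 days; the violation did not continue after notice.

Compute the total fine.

$2,670,320

First 35 days: 35 × $12,070 = $422,450
Remaining days: (129 − 35) × $22,480 = $2,113,120
Per-day component: $422,450 + $2,113,120 = $2,535,570
Base plus per-day: $134,750 + $2,535,570 = $2,670,320
The violation did not continue after notice: no 30% increase.
Cap at $4,262,600: $2,670,320 is within the cap, no reduction.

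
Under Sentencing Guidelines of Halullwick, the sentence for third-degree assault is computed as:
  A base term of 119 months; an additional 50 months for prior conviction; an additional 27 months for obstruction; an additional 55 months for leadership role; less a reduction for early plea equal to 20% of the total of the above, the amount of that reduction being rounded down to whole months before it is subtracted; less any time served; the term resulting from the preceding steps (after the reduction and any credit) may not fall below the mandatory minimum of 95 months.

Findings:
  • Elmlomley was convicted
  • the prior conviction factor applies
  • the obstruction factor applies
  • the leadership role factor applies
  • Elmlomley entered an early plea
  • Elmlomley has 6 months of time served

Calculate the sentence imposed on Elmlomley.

195 months

Prior conviction enhancement: +50 months
Obstruction enhancement: +27 months
Leadership role enhancement: +55 months
Adjusted term: 119 months + 50 months + 27 months + 55 months = 251 months
Early plea reduction: 20% of 251 months = 50 months (rounded down)
After reduction: 251 − 50 = 201 months
Less time served: 201 months − 6 months = 195 months
Minimum 95 months: 195 months meets the minimum, no increase.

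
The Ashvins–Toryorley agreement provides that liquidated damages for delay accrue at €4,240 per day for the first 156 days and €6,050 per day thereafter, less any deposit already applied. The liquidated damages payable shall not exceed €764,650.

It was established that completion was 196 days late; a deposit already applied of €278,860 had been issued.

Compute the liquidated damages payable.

€624,580

First 156 days: 156 × €4,240 = €661,440
Remaining days: (196 − 156) × €6,050 = €242,000
Accrued per-day damages: €661,440 + €242,000 = €903,440
Less deposit already applied: €903,440 − €278,860 = €624,580
Cap at €764,650: €624,580 is within the cap, no reduction.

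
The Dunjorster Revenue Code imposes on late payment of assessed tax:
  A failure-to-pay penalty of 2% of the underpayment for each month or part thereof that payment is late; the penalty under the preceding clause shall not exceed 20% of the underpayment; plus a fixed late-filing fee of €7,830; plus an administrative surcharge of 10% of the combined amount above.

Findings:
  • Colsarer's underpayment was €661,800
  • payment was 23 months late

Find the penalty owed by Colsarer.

Accrued rate: 2% × 23 = 46%, capped at 20% → 20%
Failure-to-pay penalty: 20% of €661,800 = €132,360
Penalty before surcharge: €132,360 + €7,830 = €140,190
Administrative surcharge: 10% of €140,190 = €14,019
Total penalty: €140,190 + €14,019 = €154,209

€154,209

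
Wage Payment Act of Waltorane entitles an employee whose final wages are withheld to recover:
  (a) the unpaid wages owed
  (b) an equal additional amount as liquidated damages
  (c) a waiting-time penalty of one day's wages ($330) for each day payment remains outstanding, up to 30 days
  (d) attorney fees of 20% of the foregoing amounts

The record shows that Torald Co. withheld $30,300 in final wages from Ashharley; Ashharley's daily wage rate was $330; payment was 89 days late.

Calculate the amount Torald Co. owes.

$84,600

Liquidated damages (equal amount): $30,300
Penalty days: min(89, 30) = 30
Waiting-time penalty: 30 × $330 = $9,900
Subtotal: $30,300 + $30,300 + $9,900 = $70,500
Attorney fees: 20% of $70,500 = $14,100
Total award: $70,500 + $14,100 = $84,600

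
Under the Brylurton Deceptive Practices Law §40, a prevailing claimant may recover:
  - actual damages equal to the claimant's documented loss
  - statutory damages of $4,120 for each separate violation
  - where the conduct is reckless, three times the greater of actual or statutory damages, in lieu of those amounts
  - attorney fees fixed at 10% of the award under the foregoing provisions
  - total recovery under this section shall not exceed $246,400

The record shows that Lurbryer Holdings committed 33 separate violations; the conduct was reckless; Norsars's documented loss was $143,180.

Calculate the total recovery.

$246,400

Statutory damages: 33 × $4,120 = $135,960
Greater of actual damages ($143,180) or statutory damages ($135,960): $143,180
Trebled: 3 × $143,180 = $429,540
Attorney fees: 10% of $429,540 = $42,954
Total before cap: $429,540 + $42,954 = $472,494
Cap at $246,400: $472,494 exceeds the cap → $246,400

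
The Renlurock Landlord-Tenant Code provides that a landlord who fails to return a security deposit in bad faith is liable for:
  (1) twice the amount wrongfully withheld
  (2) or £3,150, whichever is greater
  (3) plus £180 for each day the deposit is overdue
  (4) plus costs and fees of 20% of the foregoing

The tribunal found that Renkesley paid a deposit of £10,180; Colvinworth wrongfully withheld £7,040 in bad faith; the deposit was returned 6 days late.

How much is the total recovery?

Doubled: 2 × £7,040 = £14,080
Minimum £3,150: £14,080 meets the minimum, no increase.
Late-return penalty: 6 × £180 = £1,080
Damages plus late penalty: £14,080 + £1,080 = £15,160
Costs and fees: 20% of £15,160 = £3,032
Total recovery: £15,160 + £3,032 = £18,192

£18,192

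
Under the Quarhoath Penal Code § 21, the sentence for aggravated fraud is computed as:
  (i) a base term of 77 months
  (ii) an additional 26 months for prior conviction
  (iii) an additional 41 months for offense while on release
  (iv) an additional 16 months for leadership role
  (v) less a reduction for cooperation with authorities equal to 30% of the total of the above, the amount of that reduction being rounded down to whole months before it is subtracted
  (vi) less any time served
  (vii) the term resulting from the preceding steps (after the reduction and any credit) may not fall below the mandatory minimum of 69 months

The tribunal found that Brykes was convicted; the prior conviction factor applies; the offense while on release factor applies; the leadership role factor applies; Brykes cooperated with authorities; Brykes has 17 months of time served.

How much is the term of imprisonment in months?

Sentence: 95 months

Prior conviction enhancement: +26 months
Offense while on release enhancement: +41 months
Leadership role enhancement: +16 months
Adjusted term: 77 months + 26 months + 41 months + 16 months = 160 months
Cooperation with authorities reduction: 30% of 160 months = 48 months (rounded down)
After reduction: 160 − 48 = 112 months
Less time served: 112 months − 17 months = 95 months
Minimum 69 months: 95 months meets the minimum, no increase.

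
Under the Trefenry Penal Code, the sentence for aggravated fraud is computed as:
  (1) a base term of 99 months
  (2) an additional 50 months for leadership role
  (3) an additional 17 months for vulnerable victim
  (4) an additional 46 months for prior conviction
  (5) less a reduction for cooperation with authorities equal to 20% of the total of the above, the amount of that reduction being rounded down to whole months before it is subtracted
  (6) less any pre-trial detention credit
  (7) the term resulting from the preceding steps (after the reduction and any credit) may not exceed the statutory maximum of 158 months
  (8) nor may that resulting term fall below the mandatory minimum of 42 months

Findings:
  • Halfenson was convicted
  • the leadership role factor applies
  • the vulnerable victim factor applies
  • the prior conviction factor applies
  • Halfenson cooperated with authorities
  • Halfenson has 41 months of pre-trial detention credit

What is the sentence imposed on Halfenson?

Leadership role enhancement: +50 months
Vulnerable victim enhancement: +17 months
Prior conviction enhancement: +46 months
Adjusted term: 99 months + 50 months + 17 months + 46 months = 212 months
Cooperation with authorities reduction: 20% of 212 months = 42 months (rounded down)
After reduction: 212 − 42 = 170 months
Less pre-trial detention credit: 170 months − 41 months = 129 months
Cap at 158 months: 129 months is within the cap, no reduction.
Minimum 42 months: 129 months meets the minimum, no increase.

129 months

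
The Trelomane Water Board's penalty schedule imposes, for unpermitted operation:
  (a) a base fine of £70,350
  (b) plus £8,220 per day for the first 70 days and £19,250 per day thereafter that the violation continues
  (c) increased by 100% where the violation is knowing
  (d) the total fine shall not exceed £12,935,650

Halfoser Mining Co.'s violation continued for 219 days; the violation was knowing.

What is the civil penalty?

£7,028,000

First 70 days: 70 × £8,220 = £575,400
Remaining days: (219 − 70) × £19,250 = £2,868,250
Per-day component: £575,400 + £2,868,250 = £3,443,650
Base plus per-day: £70,350 + £3,443,650 = £3,514,000
Enhancement: 100% of £3,514,000 = £3,514,000
Enhanced fine: £3,514,000 + £3,514,000 = £7,028,000
Cap at £12,935,650: £7,028,000 is within the cap, no reduction.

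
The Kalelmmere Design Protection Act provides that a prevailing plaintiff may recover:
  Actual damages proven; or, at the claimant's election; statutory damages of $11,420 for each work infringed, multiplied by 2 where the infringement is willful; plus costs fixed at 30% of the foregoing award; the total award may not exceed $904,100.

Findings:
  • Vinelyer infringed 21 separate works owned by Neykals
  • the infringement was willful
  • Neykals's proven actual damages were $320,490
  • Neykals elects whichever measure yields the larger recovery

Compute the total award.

$623,532

Statutory damages: 21 × $11,420 = $239,820
Doubled: 2 × $239,820 = $479,640
Greater of actual damages ($320,490) or enhanced statutory damages ($479,640): $479,640
Costs: 30% of $479,640 = $143,892
Award plus costs: $479,640 + $143,892 = $623,532
Cap at $904,100: $623,532 is within the cap, no reduction.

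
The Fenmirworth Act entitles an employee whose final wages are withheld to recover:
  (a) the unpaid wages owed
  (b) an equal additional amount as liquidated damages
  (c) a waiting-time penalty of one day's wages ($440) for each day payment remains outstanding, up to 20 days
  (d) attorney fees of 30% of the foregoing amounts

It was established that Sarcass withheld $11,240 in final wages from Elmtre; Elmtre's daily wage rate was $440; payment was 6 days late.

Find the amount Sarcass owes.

Liquidated damages (equal amount): $11,240
Penalty days: min(6, 20) = 6
Waiting-time penalty: 6 × $440 = $2,640
Subtotal: $11,240 + $11,240 + $2,640 = $25,120
Attorney fees: 30% of $25,120 = $7,536
Total award: $25,120 + $7,536 = $32,656

$32,656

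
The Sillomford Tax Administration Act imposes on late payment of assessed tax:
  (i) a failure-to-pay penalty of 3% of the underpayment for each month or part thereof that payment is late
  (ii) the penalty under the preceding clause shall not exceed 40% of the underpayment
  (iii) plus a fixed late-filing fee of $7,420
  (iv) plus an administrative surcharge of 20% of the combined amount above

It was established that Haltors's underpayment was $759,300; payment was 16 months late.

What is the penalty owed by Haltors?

Accrued rate: 3% × 16 = 48%, capped at 40% → 40%
Failure-to-pay penalty: 40% of $759,300 = $303,720
Penalty before surcharge: $303,720 + $7,420 = $311,140
Administrative surcharge: 20% of $311,140 = $62,228
Total penalty: $311,140 + $62,228 = $373,368

$373,368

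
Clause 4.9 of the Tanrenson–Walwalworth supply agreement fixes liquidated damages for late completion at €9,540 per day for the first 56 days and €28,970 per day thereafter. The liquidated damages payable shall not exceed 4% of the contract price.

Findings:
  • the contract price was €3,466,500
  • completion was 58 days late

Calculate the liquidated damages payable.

€138,660

First 56 days: 56 × €9,540 = €534,240
Remaining days: (58 − 56) × €28,970 = €57,940
Accrued per-day damages: €534,240 + €57,940 = €592,180
Cap: 4% of €3,466,500 = €138,660
Cap at €138,660: €592,180 exceeds the cap → €138,660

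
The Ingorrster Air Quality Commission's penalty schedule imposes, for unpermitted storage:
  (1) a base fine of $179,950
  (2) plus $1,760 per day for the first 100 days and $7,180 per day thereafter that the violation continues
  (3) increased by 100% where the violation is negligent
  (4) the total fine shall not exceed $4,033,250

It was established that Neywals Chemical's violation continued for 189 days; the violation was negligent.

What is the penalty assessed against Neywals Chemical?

First 100 days: 100 × $1,760 = $176,000
Remaining days: (189 − 100) × $7,180 = $639,020
Per-day component: $176,000 + $639,020 = $815,020
Base plus per-day: $179,950 + $815,020 = $994,970
Enhancement: 100% of $994,970 = $994,970
Enhanced fine: $994,970 + $994,970 = $1,989,940
Cap at $4,033,250: $1,989,940 is within the cap, no reduction.

$1,989,940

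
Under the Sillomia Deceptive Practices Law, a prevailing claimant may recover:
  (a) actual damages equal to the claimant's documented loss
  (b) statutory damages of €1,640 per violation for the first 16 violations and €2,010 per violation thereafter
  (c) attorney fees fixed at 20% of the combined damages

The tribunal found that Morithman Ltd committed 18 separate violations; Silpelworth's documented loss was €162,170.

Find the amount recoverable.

Total recovery: €230,916

First 16 violations: 16 × €1,640 = €26,240
Remaining violations: (18 − 16) × €2,010 = €4,020
Statutory damages: €26,240 + €4,020 = €30,260
Combined damages: €162,170 + €30,260 = €192,430
Attorney fees: 20% of €192,430 = €38,486
Total recovery: €192,430 + €38,486 = €230,916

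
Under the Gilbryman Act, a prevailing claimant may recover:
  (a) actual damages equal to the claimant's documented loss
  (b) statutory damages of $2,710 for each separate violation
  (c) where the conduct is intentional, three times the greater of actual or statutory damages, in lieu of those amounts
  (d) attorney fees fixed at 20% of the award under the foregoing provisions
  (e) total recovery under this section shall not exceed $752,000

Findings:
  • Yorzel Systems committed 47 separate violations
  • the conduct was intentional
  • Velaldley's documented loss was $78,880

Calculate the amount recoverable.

Statutory damages: 47 × $2,710 = $127,370
Greater of actual damages ($78,880) or statutory damages ($127,370): $127,370
Trebled: 3 × $127,370 = $382,110
Attorney fees: 20% of $382,110 = $76,422
Total before cap: $382,110 + $76,422 = $458,532
Cap at $752,000: $458,532 is within the cap, no reduction.

Total recovery: $458,532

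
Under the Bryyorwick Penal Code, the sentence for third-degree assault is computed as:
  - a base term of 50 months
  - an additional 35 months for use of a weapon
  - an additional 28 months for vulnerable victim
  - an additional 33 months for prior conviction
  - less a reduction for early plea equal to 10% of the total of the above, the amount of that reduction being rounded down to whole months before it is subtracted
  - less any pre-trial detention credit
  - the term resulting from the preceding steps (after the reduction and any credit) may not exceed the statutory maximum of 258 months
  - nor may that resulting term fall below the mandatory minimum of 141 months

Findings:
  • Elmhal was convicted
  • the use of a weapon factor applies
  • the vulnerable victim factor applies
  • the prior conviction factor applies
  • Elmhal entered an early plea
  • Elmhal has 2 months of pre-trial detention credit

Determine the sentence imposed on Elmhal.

Use of a weapon enhancement: +35 months
Vulnerable victim enhancement: +28 months
Prior conviction enhancement: +33 months
Adjusted term: 50 months + 35 months + 28 months + 33 months = 146 months
Early plea reduction: 10% of 146 months = 14 months (rounded down)
After reduction: 146 − 14 = 132 months
Less pre-trial detention credit: 132 months − 2 months = 130 months
Cap at 258 months: 130 months is within the cap, no reduction.
Minimum 141 months: 130 months is below the minimum → 141 months

141 months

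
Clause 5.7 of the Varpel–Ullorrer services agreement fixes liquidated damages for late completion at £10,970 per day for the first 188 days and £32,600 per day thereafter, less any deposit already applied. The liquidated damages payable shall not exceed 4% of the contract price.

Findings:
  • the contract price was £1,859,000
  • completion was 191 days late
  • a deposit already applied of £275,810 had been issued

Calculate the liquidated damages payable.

First 188 days: 188 × £10,970 = £2,062,360
Remaining days: (191 − 188) × £32,600 = £97,800
Accrued per-day damages: £2,062,360 + £97,800 = £2,160,160
Less deposit already applied: £2,160,160 − £275,810 = £1,884,350
Cap: 4% of £1,859,000 = £74,360
Cap at £74,360: £1,884,350 exceeds the cap → £74,360

£74,360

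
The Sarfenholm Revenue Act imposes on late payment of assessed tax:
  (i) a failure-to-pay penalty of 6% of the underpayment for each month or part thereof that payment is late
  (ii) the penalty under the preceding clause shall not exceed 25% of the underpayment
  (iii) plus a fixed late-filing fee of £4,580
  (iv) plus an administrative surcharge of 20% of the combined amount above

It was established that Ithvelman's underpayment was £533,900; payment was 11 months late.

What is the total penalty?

Accrued rate: 6% × 11 = 66%, capped at 25% → 25%
Failure-to-pay penalty: 25% of £533,900 = £133,475
Penalty before surcharge: £133,475 + £4,580 = £138,055
Administrative surcharge: 20% of £138,055 = £27,611
Total penalty: £138,055 + £27,611 = £165,666

Penalty: £165,666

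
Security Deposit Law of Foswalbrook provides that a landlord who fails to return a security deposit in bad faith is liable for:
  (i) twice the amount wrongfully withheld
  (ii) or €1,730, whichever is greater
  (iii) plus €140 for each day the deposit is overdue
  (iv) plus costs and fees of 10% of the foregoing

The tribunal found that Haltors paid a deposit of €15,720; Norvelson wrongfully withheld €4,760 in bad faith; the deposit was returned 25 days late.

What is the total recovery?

Recovery: €14,322

Doubled: 2 × €4,760 = €9,520
Minimum €1,730: €9,520 meets the minimum, no increase.
Late-return penalty: 25 × €140 = €3,500
Damages plus late penalty: €9,520 + €3,500 = €13,020
Costs and fees: 10% of €13,020 = €1,302
Total recovery: €13,020 + €1,302 = €14,322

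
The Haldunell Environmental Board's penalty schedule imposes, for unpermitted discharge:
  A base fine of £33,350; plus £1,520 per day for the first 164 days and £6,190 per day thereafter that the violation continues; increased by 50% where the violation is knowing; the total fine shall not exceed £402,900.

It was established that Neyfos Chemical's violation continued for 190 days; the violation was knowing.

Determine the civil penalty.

First 164 days: 164 × £1,520 = £249,280
Remaining days: (190 − 164) × £6,190 = £160,940
Per-day component: £249,280 + £160,940 = £410,220
Base plus per-day: £33,350 + £410,220 = £443,570
Enhancement: 50% of £443,570 = £221,785
Enhanced fine: £443,570 + £221,785 = £665,355
Cap at £402,900: £665,355 exceeds the cap → £402,900

£402,900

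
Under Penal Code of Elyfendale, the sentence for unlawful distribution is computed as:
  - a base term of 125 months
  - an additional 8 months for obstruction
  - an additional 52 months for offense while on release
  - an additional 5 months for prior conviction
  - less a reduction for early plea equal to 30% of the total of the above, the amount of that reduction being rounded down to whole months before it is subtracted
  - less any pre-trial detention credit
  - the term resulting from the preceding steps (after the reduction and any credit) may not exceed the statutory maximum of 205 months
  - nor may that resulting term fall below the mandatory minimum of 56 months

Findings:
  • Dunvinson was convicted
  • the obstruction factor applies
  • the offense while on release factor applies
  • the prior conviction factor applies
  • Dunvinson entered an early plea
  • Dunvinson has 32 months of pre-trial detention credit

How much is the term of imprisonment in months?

Obstruction enhancement: +8 months
Offense while on release enhancement: +52 months
Prior conviction enhancement: +5 months
Adjusted term: 125 months + 8 months + 52 months + 5 months = 190 months
Early plea reduction: 30% of 190 months = 57 months (rounded down)
After reduction: 190 − 57 = 133 months
Less pre-trial detention credit: 133 months − 32 months = 101 months
Cap at 205 months: 101 months is within the cap, no reduction.
Minimum 56 months: 101 months meets the minimum, no increase.

101 months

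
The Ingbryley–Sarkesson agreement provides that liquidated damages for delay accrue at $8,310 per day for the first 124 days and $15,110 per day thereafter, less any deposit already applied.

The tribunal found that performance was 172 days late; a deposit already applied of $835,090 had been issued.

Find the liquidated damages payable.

Liquidated damages: $920,630

First 124 days: 124 × $8,310 = $1,030,440
Remaining days: (172 − 124) × $15,110 = $725,280
Accrued per-day damages: $1,030,440 + $725,280 = $1,755,720
Less deposit already applied: $1,755,720 − $835,090 = $920,630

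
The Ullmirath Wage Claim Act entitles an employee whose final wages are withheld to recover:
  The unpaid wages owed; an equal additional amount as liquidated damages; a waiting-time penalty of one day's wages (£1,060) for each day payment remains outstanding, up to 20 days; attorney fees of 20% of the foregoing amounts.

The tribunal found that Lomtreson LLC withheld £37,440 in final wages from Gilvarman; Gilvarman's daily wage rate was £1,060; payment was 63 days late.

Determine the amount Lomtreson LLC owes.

£115,296

Liquidated damages (equal amount): £37,440
Penalty days: min(63, 20) = 20
Waiting-time penalty: 20 × £1,060 = £21,200
Subtotal: £37,440 + £37,440 + £21,200 = £96,080
Attorney fees: 20% of £96,080 = £19,216
Total award: £96,080 + £19,216 = £115,296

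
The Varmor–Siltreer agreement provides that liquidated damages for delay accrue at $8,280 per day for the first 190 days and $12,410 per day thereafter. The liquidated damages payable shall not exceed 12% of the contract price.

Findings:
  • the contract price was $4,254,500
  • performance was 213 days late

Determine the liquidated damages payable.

$510,540

First 190 days: 190 × $8,280 = $1,573,200
Remaining days: (213 − 190) × $12,410 = $285,430
Accrued per-day damages: $1,573,200 + $285,430 = $1,858,630
Cap: 12% of $4,254,500 = $510,540
Cap at $510,540: $1,858,630 exceeds the cap → $510,540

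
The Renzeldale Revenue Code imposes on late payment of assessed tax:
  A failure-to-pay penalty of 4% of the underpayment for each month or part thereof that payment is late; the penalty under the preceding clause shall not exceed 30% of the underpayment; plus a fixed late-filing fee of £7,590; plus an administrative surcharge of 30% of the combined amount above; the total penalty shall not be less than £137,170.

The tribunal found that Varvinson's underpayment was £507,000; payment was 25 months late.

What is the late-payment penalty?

Accrued rate: 4% × 25 = 100%, capped at 30% → 30%
Failure-to-pay penalty: 30% of £507,000 = £152,100
Penalty before surcharge: £152,100 + £7,590 = £159,690
Administrative surcharge: 30% of £159,690 = £47,907
Total penalty: £159,690 + £47,907 = £207,597
Minimum £137,170: £207,597 meets the minimum, no increase.

£207,597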